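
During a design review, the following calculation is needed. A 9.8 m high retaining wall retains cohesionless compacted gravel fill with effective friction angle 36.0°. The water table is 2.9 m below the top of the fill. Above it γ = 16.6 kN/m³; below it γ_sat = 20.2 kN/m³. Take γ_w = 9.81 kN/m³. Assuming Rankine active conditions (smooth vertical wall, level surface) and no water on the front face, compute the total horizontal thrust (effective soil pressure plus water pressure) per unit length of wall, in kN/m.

K_a = tan²(45° − φ/2) = 0.2596.
γ' = 20.2 − 9.81 = 10.39 kN/m³. Depth below WT = 6.9 m.
σ'_h at WT = K_a γ d_w = 12.50 kPa; at base = 12.50 + K_a γ' × 6.9 = 31.11 kPa.
P₁ (0–2.9 m) = ½×12.50×2.9 = 18.12. P₂ (2.9–9.8 m) = ½(12.50+31.11)×6.9 = 150.4.
P_w = ½ γ_w h₂² = 0.5×9.81×6.9² = 233.5. Total = 18.12+150.4+233.5 = 402.1 kN/m.

402 kN/m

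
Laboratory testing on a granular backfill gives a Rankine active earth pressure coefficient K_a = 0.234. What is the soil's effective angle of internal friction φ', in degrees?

K_a = tan²(45° − φ/2) ⇒ 45° − φ/2 = arctan(√0.234) = 25.81°.
φ = 2(45° − 25.81°) = 38.37°.

38.4°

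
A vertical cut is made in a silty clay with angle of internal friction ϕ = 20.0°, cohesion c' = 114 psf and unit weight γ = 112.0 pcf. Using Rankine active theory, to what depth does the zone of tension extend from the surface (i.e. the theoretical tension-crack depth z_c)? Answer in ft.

2.91 ft

K_a = tan²(45° − 20.0°/2) = 0.4903; √K_a = 0.7002.
The active pressure is zero where K_a γ z = 2c√K_a, so z_c = 2c/(γ√K_a) = 2×114/(112.0×0.7002) = 2.907 ft.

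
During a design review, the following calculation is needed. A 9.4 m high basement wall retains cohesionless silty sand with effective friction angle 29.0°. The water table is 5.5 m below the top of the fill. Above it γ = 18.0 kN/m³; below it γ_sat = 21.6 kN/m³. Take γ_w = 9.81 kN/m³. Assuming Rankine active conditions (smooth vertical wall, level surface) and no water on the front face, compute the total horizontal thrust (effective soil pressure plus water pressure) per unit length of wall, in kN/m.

K_a = tan²(45° − φ/2) = 0.3470.
γ' = 21.6 − 9.81 = 11.79 kN/m³. Depth below WT = 3.9 m.
σ'_h at WT = K_a γ d_w = 34.35 kPa; at base = 34.35 + K_a γ' × 3.9 = 50.30 kPa.
P₁ (0–5.5 m) = ½×34.35×5.5 = 94.46. P₂ (5.5–9.4 m) = ½(34.35+50.30)×3.9 = 165.1.
P_w = ½ γ_w h₂² = 0.5×9.81×3.9² = 74.61. Total = 94.46+165.1+74.61 = 334.1 kN/m.

334 kN/m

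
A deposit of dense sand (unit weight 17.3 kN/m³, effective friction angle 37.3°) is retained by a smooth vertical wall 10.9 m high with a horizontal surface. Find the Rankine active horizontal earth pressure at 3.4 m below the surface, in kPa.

14.4 kPa

K_a = (1 − sin φ)/(1 + sin φ) = 0.2453.
σ_h = K_a γ z = 0.2453 × 17.3 × 3.4 = 14.43 kPa.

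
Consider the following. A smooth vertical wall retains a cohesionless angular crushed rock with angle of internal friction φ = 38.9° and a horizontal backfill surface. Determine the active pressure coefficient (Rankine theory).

K_a = (1 − sin φ)/(1 + sin φ) = (1 − sin 38.9°)/(1 + sin 38.9°) = 0.2285.

0.229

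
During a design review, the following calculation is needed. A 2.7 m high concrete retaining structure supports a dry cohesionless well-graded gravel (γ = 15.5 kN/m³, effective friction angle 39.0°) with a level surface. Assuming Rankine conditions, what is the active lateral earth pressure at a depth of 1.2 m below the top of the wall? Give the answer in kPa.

K_a = (1 − sin φ)/(1 + sin φ) = 0.2275.
σ_h = K_a γ z = 0.2275 × 15.5 × 1.2 = 4.232 kPa.

4.23 kPa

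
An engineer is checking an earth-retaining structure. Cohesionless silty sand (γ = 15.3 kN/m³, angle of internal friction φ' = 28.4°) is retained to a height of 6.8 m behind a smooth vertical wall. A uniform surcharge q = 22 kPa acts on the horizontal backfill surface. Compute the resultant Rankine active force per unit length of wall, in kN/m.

179 kN/m

K_a = tan²(45° − φ/2) = 0.3554.
Soil triangle: ½ K_a γ H² = 0.5×0.3554×15.3×6.8² = 125.7 kN/m.
Surcharge rectangle: K_a q H = 0.3554×22×6.8 = 53.16 kN/m.
Total = 125.7 + 53.16 = 178.9 kN/m.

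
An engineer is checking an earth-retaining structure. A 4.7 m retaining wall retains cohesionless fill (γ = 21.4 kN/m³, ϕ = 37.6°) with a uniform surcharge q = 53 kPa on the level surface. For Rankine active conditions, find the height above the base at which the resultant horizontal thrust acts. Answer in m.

1.97 m

K_a = 0.2421.
Triangular part P₁ = ½K_aγH² = 57.23 at H/3 = 1.567 m; rectangular part P₂ = K_a q H = 60.31 at H/2 = 2.350 m.
ȳ = (P₁·1.567 + P₂·2.350)/(P₁+P₂) = 1.969 m.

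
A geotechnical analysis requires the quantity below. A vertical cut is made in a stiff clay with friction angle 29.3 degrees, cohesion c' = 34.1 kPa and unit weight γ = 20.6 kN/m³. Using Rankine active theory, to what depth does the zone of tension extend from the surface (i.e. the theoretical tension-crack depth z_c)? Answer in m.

5.65 m

K_a = tan²(45° − 29.3°/2) = 0.3428; √K_a = 0.5855.
The active pressure is zero where K_a γ z = 2c√K_a, so z_c = 2c/(γ√K_a) = 2×34.1/(20.6×0.5855) = 5.654 m.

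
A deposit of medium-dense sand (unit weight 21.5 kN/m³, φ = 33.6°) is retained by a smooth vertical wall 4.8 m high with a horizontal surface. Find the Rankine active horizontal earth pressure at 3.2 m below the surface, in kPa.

19.8 kPa

K_a = (1 − sin φ)/(1 + sin φ) = 0.2875.
σ_h = K_a γ z = 0.2875 × 21.5 × 3.2 = 19.78 kPa.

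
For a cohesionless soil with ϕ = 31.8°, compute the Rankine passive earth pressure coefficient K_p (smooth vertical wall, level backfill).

3.23

K_p = (1 + sin φ)/(1 − sin φ) = tan²(45° + 31.8°/2) = 3.228.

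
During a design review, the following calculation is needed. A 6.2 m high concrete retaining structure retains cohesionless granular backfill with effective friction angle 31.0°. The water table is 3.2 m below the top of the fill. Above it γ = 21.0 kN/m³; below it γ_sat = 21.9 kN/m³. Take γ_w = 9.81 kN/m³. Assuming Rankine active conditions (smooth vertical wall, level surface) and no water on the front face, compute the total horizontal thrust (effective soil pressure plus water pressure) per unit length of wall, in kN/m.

K_a = tan²(45° − φ/2) = 0.3201.
γ' = 21.9 − 9.81 = 12.09 kN/m³. Depth below WT = 3.0 m.
σ'_h at WT = K_a γ d_w = 21.51 kPa; at base = 21.51 + K_a γ' × 3.0 = 33.12 kPa.
P₁ (0–3.2 m) = ½×21.51×3.2 = 34.42. P₂ (3.2–6.2 m) = ½(21.51+33.12)×3.0 = 81.95.
P_w = ½ γ_w h₂² = 0.5×9.81×3.0² = 44.14. Total = 34.42+81.95+44.14 = 160.5 kN/m.

161 kN/m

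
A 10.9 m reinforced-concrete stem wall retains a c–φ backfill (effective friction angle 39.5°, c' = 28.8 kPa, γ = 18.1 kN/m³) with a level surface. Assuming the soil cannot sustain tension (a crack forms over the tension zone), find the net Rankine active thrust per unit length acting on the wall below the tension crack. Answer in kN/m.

K_a = 0.2224; √K_a = 0.4716.
Tension-crack depth z_c = 2c/(γ√K_a) = 2×28.8/(18.1×0.4716) = 6.747 m.
σ_a at base = K_a γ H − 2c√K_a = 0.2224×18.1×10.9 − 2×28.8×0.4716 = 16.72 kPa.
P_a = ½ × 16.72 × (H − z_c) = 0.5×16.72×4.153 = 34.71 kN/m.

34.7 kN/m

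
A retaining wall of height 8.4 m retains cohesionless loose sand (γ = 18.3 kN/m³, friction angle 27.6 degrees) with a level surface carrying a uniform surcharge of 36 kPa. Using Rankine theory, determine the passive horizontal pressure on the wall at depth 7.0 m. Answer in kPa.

447 kPa

K_p = (1 + sin φ)/(1 − sin φ) = 2.726.
σ_v = γz + q = 18.3 × 7.0 + 36 = 164.1 kPa.
σ_h = K_p σ_v = 2.726 × 164.1 = 447.4 kPa.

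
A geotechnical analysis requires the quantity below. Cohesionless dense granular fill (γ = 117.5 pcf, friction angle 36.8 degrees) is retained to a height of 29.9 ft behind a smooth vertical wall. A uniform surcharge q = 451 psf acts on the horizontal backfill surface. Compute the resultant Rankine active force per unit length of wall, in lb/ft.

16600 lb/ft

K_a = tan²(45° − φ/2) = 0.2508.
Soil triangle: ½ K_a γ H² = 0.5×0.2508×117.5×29.9² = 13170 lb/ft.
Surcharge rectangle: K_a q H = 0.2508×451×29.9 = 3382 lb/ft.
Total = 13170 + 3382 = 16550 lb/ft.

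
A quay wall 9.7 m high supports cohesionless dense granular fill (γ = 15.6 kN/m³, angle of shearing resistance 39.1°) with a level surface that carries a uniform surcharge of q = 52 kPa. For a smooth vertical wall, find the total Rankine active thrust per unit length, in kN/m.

K_a = tan²(45° − φ/2) = 0.2265.
Soil triangle: ½ K_a γ H² = 0.5×0.2265×15.6×9.7² = 166.2 kN/m.
Surcharge rectangle: K_a q H = 0.2265×52×9.7 = 114.2 kN/m.
Total = 166.2 + 114.2 = 280.5 kN/m.

280 kN/m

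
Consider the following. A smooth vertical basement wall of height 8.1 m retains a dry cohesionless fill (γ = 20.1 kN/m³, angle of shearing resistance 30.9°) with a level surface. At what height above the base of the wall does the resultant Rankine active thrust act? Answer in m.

2.70 m

K_a = 0.3214.
The pressure distribution is triangular, so the resultant acts at H/3 above the base = 8.1/3 = 2.700 m.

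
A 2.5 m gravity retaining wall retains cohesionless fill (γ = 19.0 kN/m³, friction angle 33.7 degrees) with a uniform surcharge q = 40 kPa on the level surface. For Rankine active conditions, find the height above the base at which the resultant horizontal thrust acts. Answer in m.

K_a = 0.2863.
Triangular part P₁ = ½K_aγH² = 17.00 at H/3 = 0.8333 m; rectangular part P₂ = K_a q H = 28.63 at H/2 = 1.250 m.
ȳ = (P₁·0.8333 + P₂·1.250)/(P₁+P₂) = 1.095 m.

1.09 m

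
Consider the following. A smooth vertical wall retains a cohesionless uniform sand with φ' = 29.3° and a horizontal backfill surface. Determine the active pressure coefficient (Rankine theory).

K_a = (1 − sin φ)/(1 + sin φ) = (1 − sin 29.3°)/(1 + sin 29.3°) = 0.3428.

0.343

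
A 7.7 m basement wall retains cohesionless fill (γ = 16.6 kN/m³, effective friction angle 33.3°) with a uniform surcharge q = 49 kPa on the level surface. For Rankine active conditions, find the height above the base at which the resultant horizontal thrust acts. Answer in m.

K_a = 0.2911.
Triangular part P₁ = ½K_aγH² = 143.3 at H/3 = 2.567 m; rectangular part P₂ = K_a q H = 109.8 at H/2 = 3.850 m.
ȳ = (P₁·2.567 + P₂·3.850)/(P₁+P₂) = 3.124 m.

3.12 m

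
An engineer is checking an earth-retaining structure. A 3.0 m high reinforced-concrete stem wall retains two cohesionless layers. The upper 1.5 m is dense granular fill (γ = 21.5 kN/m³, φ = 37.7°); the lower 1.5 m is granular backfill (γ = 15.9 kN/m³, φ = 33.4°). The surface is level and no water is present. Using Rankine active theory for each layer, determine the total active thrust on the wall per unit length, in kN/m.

25.0 kN/m

K_a1 = tan²(45°−37.7°/2) = 0.2411; K_a2 = tan²(45°−33.4°/2) = 0.2899.
Layer 1: σ at base = K_a1 γ₁ h₁ = 7.774 kPa; P₁ = ½×7.774×1.5 = 5.831.
Layer 2: σ_v at top = γ₁h₁ = 32.25; σ_h top = K_a2×32.25 = 9.350; σ_h base = K_a2×(32.25+15.9×1.5) = 16.26.
P₂ = ½(9.350+16.26)×1.5 = 19.21. Total P_a = 5.831+19.21 = 25.04 kN/m.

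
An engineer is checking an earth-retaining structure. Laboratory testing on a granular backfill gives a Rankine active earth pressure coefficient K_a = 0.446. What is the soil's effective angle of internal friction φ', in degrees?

22.5°

K_a = tan²(45° − φ/2) ⇒ 45° − φ/2 = arctan(√0.446) = 33.74°.
φ = 2(45° − 33.74°) = 22.53°.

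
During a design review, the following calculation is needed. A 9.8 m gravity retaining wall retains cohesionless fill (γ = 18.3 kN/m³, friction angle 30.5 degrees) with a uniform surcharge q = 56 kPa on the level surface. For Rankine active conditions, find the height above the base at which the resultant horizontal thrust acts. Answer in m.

K_a = 0.3267.
Triangular part P₁ = ½K_aγH² = 287.1 at H/3 = 3.267 m; rectangular part P₂ = K_a q H = 179.3 at H/2 = 4.900 m.
ȳ = (P₁·3.267 + P₂·4.900)/(P₁+P₂) = 3.895 m.

3.89 m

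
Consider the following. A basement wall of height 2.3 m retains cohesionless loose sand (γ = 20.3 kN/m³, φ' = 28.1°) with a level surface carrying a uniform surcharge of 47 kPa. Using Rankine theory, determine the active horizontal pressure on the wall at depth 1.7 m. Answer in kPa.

29.3 kPa

K_a = (1 − sin φ)/(1 + sin φ) = 0.3596.
σ_v = γz + q = 20.3 × 1.7 + 47 = 81.51 kPa.
σ_h = K_a σ_v = 0.3596 × 81.51 = 29.31 kPa.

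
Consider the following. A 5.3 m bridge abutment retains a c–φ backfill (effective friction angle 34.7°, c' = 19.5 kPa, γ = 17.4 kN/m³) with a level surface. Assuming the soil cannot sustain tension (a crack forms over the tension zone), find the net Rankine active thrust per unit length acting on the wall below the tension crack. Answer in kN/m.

2.49 kN/m

K_a = 0.2745; √K_a = 0.5239.
Tension-crack depth z_c = 2c/(γ√K_a) = 2×19.5/(17.4×0.5239) = 4.278 m.
σ_a at base = K_a γ H − 2c√K_a = 0.2745×17.4×5.3 − 2×19.5×0.5239 = 4.880 kPa.
P_a = ½ × 4.880 × (H − z_c) = 0.5×4.880×1.022 = 2.493 kN/m.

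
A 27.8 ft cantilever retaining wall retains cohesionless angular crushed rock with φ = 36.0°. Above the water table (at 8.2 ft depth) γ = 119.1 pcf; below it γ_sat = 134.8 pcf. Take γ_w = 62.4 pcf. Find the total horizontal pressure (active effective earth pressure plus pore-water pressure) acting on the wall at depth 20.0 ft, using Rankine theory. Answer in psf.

1210 psf

K_a = (1 − sin φ)/(1 + sin φ) = 0.2596.
γ' = 134.8 − 62.4 = 72.40 pcf.
Effective vertical stress at 20.0 ft: σ'_v = 119.1×8.2 + 72.40×11.8 = 1831 psf.
σ'_h = K_a σ'_v = 0.2596 × 1831 = 475.3 psf; u = γ_w × 11.8 = 736.3 psf.
Total σ_h = 475.3 + 736.3 = 1212 psf.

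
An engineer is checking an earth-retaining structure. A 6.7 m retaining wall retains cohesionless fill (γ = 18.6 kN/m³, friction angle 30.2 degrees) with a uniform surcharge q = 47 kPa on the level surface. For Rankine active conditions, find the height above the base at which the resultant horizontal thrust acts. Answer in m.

K_a = 0.3307.
Triangular part P₁ = ½K_aγH² = 138.0 at H/3 = 2.233 m; rectangular part P₂ = K_a q H = 104.1 at H/2 = 3.350 m.
ȳ = (P₁·2.233 + P₂·3.350)/(P₁+P₂) = 2.713 m.

2.71 m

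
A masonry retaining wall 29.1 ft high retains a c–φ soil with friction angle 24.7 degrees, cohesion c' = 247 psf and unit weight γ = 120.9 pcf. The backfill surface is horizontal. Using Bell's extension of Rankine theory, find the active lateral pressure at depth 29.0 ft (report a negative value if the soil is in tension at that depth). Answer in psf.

K_a = (1 − sin φ)/(1 + sin φ) = 0.4106.
σ_a = K_a γ z − 2c√K_a = 0.4106×120.9×29.0 − 2×247×0.6408 = 1123 psf.

1120 psf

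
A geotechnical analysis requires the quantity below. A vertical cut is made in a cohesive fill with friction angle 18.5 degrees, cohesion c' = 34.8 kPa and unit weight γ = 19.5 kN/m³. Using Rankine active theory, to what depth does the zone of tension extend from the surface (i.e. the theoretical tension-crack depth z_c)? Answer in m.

K_a = tan²(45° − 18.5°/2) = 0.5183; √K_a = 0.7199.
The active pressure is zero where K_a γ z = 2c√K_a, so z_c = 2c/(γ√K_a) = 2×34.8/(19.5×0.7199) = 4.958 m.

4.96 m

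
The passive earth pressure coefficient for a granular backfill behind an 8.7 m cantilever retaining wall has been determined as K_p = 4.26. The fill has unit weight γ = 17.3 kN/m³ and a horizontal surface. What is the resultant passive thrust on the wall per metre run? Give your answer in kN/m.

P = ½ K_p γ H² = 0.5 × 4.26 × 17.3 × 8.7² = 2789 kN/m.

2790 kN/m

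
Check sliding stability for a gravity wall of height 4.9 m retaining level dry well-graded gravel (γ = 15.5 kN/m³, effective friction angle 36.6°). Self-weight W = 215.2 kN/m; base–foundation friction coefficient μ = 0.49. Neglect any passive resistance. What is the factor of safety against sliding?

K_a = tan²(45° − 36.6°/2) = 0.2530.
P_a = ½K_aγH² = 0.5×0.2530×15.5×4.9² = 47.07 kN/m, acting at H/3 = 1.633 m above the base.
FS_sliding = μW / P_a = 0.49×215.2 / 47.07 = 2.240.

2.24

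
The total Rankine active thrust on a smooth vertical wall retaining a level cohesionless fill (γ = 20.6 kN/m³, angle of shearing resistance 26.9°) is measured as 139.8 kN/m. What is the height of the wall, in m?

K_a = 0.3770. P_a = ½ K_a γ H² ⇒ H = √(2P_a/(K_a γ)).
H = √(2×139.8/(0.3770×20.6)) = 6.000 m.

6.00 m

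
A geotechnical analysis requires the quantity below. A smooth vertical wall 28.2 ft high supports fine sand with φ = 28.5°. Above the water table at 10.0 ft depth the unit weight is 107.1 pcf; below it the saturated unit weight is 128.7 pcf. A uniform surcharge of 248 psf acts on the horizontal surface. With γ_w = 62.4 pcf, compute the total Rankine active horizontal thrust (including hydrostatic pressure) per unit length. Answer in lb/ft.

25500 lb/ft

K_a = tan²(45° − φ/2) = 0.3540.
γ' = 128.7 − 62.4 = 66.30 pcf. h₂ = H − d_w = 18.2 ft.
σ'_h: at surface K_a·q = 87.78; at WT K_a(q+γd_w) = 466.9; at base K_a(q+γd_w+γ'h₂) = 894.0 psf.
P₁ = ½(87.78+466.9)×10.0 = 2773; P₂ = ½(466.9+894.0)×18.2 = 12380; P_w = ½γ_w h₂² = 10330.
Total = 2773+12380+10330 = 25490 lb/ft.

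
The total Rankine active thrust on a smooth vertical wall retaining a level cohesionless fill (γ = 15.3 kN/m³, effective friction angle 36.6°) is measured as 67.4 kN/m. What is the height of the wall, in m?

K_a = 0.2530. P_a = ½ K_a γ H² ⇒ H = √(2P_a/(K_a γ)).
H = √(2×67.4/(0.2530×15.3)) = 5.902 m.

5.90 m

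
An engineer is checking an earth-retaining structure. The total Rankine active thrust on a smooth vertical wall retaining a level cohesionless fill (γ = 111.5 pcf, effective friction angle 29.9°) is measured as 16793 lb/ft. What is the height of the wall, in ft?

30.0 ft

K_a = 0.3347. P_a = ½ K_a γ H² ⇒ H = √(2P_a/(K_a γ)).
H = √(2×16793/(0.3347×111.5)) = 30.00 ft.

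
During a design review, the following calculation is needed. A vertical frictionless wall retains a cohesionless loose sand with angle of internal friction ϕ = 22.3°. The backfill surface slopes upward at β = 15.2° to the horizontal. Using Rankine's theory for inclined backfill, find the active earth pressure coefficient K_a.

K_a = cos β · (cos β − √(cos²β − cos²φ)) / (cos β + √(cos²β − cos²φ)).
cos β = 0.9650, cos φ = 0.9252, √(cos²β − cos²φ) = 0.2743.
K_a = 0.9650 × (0.9650 − 0.2743)/(0.9650 + 0.2743) = 0.5378.

0.538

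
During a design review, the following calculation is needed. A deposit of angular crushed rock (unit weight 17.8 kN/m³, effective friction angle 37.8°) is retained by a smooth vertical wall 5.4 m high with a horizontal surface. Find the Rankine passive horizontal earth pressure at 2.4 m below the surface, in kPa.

178 kPa

K_p = (1 + sin φ)/(1 − sin φ) = 4.167.
σ_h = K_p γ z = 4.167 × 17.8 × 2.4 = 178.0 kPa.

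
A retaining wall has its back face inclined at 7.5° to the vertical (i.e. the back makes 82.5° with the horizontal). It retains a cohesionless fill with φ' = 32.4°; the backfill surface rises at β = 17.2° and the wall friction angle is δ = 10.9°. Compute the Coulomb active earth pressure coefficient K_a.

K_a = sin²(α+φ) / [sin²α · sin(α−δ) · (1 + √{sin(φ+δ)sin(φ−β) / (sin(α−δ)sin(α+β))})²].
With α = 82.5°, φ = 32.4°, δ = 10.9°, β = 17.2°: K_a = 0.4263.

0.426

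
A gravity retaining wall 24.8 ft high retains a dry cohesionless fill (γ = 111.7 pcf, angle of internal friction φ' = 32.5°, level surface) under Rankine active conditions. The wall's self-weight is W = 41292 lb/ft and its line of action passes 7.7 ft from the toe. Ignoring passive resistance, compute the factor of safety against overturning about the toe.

3.72

K_a = tan²(45° − 32.5°/2) = 0.3010.
P_a = ½K_aγH² = 0.5×0.3010×111.7×24.8² = 10340 lb/ft, acting at H/3 = 8.267 ft above the base.
Overturning moment M_o = P_a × H/3 = 10340 × 8.267 = 85470.
Resisting moment M_r = W × 7.7 = 41292 × 7.7 = 317900.
FS_overturning = M_r/M_o = 317900/85470 = 3.720.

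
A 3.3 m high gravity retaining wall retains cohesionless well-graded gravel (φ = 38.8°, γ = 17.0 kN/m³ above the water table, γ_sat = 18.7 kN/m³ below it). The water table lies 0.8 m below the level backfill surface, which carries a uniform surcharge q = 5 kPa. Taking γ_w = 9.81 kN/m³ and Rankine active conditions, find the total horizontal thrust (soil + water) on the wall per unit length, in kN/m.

K_a = tan²(45° − φ/2) = 0.2296.
γ' = 18.7 − 9.81 = 8.890 kN/m³. h₂ = H − d_w = 2.5 m.
σ'_h: at surface K_a·q = 1.148; at WT K_a(q+γd_w) = 4.270; at base K_a(q+γd_w+γ'h₂) = 9.372 kPa.
P₁ = ½(1.148+4.270)×0.8 = 2.167; P₂ = ½(4.270+9.372)×2.5 = 17.05; P_w = ½γ_w h₂² = 30.66.
Total = 2.167+17.05+30.66 = 49.87 kN/m.

49.9 kN/m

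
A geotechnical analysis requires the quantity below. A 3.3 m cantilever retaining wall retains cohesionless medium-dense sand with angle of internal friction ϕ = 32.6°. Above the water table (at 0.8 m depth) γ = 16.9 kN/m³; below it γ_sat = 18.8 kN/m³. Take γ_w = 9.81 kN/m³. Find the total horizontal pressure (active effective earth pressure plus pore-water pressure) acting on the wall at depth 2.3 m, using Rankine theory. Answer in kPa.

22.8 kPa

K_a = (1 − sin φ)/(1 + sin φ) = 0.2997.
γ' = 18.8 − 9.81 = 8.990 kN/m³.
Effective vertical stress at 2.3 m: σ'_v = 16.9×0.8 + 8.990×1.50 = 27.00 kPa.
σ'_h = K_a σ'_v = 0.2997 × 27.00 = 8.094 kPa; u = γ_w × 1.50 = 14.71 kPa.
Total σ_h = 8.094 + 14.71 = 22.81 kPa.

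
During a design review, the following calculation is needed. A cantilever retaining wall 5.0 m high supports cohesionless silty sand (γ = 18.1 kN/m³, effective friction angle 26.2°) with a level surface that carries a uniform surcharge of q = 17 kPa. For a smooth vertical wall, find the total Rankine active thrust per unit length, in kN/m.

K_a = tan²(45° − φ/2) = 0.3874.
Soil triangle: ½ K_a γ H² = 0.5×0.3874×18.1×5.0² = 87.66 kN/m.
Surcharge rectangle: K_a q H = 0.3874×17×5.0 = 32.93 kN/m.
Total = 87.66 + 32.93 = 120.6 kN/m.

121 kN/m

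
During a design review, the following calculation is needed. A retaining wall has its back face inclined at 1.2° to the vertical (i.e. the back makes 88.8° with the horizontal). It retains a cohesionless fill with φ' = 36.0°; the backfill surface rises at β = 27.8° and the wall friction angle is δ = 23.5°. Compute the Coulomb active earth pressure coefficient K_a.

0.385

K_a = sin²(α+φ) / [sin²α · sin(α−δ) · (1 + √{sin(φ+δ)sin(φ−β) / (sin(α−δ)sin(α+β))})²].
With α = 88.8°, φ = 36.0°, δ = 23.5°, β = 27.8°: K_a = 0.3849.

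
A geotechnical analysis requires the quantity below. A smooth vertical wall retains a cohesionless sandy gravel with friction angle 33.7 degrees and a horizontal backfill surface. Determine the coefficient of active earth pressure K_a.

K_a = (1 − sin φ)/(1 + sin φ) = (1 − sin 33.7°)/(1 + sin 33.7°) = 0.2863.

0.286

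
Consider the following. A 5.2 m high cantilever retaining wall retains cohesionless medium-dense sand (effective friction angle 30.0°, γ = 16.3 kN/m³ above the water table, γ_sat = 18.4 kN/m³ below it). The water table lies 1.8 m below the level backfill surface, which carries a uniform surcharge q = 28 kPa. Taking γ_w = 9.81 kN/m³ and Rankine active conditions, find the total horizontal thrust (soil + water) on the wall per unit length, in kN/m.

164 kN/m

K_a = tan²(45° − φ/2) = 0.3333.
γ' = 18.4 − 9.81 = 8.590 kN/m³. h₂ = H − d_w = 3.4 m.
σ'_h: at surface K_a·q = 9.333; at WT K_a(q+γd_w) = 19.11; at base K_a(q+γd_w+γ'h₂) = 28.85 kPa.
P₁ = ½(9.333+19.11)×1.8 = 25.60; P₂ = ½(19.11+28.85)×3.4 = 81.54; P_w = ½γ_w h₂² = 56.70.
Total = 25.60+81.54+56.70 = 163.8 kN/m.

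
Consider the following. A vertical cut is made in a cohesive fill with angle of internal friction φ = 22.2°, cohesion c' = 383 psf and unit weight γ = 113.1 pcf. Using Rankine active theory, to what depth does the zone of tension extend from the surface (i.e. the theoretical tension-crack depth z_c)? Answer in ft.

K_a = tan²(45° − 22.2°/2) = 0.4515; √K_a = 0.6720.
The active pressure is zero where K_a γ z = 2c√K_a, so z_c = 2c/(γ√K_a) = 2×383/(113.1×0.6720) = 10.08 ft.

10.1 ft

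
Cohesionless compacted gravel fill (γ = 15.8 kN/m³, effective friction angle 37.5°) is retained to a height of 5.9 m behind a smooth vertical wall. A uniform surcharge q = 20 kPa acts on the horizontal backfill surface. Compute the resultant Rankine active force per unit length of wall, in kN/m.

K_a = tan²(45° − φ/2) = 0.2432.
Soil triangle: ½ K_a γ H² = 0.5×0.2432×15.8×5.9² = 66.88 kN/m.
Surcharge rectangle: K_a q H = 0.2432×20×5.9 = 28.70 kN/m.
Total = 66.88 + 28.70 = 95.57 kN/m.

95.6 kN/m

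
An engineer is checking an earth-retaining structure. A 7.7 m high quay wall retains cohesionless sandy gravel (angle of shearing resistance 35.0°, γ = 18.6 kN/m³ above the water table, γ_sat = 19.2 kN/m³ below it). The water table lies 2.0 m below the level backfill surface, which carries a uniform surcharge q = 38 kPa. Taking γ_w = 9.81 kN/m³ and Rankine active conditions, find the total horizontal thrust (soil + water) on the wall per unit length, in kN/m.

348 kN/m

K_a = tan²(45° − φ/2) = 0.2710.
γ' = 19.2 − 9.81 = 9.390 kN/m³. h₂ = H − d_w = 5.7 m.
σ'_h: at surface K_a·q = 10.30; at WT K_a(q+γd_w) = 20.38; at base K_a(q+γd_w+γ'h₂) = 34.88 kPa.
P₁ = ½(10.30+20.38)×2.0 = 30.68; P₂ = ½(20.38+34.88)×5.7 = 157.5; P_w = ½γ_w h₂² = 159.4.
Total = 30.68+157.5+159.4 = 347.5 kN/m.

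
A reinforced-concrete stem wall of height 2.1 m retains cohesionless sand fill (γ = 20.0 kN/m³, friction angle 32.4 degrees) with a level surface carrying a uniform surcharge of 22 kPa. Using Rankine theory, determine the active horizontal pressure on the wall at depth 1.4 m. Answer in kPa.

15.1 kPa

K_a = (1 − sin φ)/(1 + sin φ) = 0.3022.
σ_v = γz + q = 20.0 × 1.4 + 22 = 50.00 kPa.
σ_h = K_a σ_v = 0.3022 × 50.00 = 15.11 kPa.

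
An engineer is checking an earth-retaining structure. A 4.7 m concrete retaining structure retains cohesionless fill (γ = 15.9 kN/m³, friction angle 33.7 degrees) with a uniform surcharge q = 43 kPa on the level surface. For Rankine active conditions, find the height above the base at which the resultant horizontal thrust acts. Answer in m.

K_a = 0.2863.
Triangular part P₁ = ½K_aγH² = 50.28 at H/3 = 1.567 m; rectangular part P₂ = K_a q H = 57.86 at H/2 = 2.350 m.
ȳ = (P₁·1.567 + P₂·2.350)/(P₁+P₂) = 1.986 m.

1.99 m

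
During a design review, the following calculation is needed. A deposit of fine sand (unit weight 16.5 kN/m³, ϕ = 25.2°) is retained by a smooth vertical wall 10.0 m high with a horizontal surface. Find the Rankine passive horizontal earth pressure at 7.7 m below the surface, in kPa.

K_p = (1 + sin φ)/(1 − sin φ) = 2.483.
σ_h = K_p γ z = 2.483 × 16.5 × 7.7 = 315.5 kPa.

315 kPa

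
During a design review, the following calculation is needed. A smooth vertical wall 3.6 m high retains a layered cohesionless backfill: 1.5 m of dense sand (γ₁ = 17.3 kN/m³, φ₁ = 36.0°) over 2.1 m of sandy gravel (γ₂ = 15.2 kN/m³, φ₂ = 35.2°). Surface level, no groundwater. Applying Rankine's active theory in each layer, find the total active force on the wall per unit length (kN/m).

K_a1 = tan²(45°−36.0°/2) = 0.2596; K_a2 = tan²(45°−35.2°/2) = 0.2687.
Layer 1: σ at base = K_a1 γ₁ h₁ = 6.737 kPa; P₁ = ½×6.737×1.5 = 5.053.
Layer 2: σ_v at top = γ₁h₁ = 25.95; σ_h top = K_a2×25.95 = 6.972; σ_h base = K_a2×(25.95+15.2×2.1) = 15.55.
P₂ = ½(6.972+15.55)×2.1 = 23.65. Total P_a = 5.053+23.65 = 28.70 kN/m.

28.7 kN/m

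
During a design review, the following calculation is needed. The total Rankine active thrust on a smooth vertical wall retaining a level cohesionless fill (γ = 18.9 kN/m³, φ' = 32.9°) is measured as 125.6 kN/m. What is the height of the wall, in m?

K_a = 0.2960. P_a = ½ K_a γ H² ⇒ H = √(2P_a/(K_a γ)).
H = √(2×125.6/(0.2960×18.9)) = 6.701 m.

6.70 m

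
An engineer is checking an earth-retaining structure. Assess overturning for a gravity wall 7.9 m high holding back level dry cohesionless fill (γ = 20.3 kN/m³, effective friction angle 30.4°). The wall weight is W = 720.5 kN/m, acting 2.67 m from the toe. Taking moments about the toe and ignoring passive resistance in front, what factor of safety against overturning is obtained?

3.52

K_a = tan²(45° − 30.4°/2) = 0.3280.
P_a = ½K_aγH² = 0.5×0.3280×20.3×7.9² = 207.8 kN/m, acting at H/3 = 2.633 m above the base.
Overturning moment M_o = P_a × H/3 = 207.8 × 2.633 = 547.1.
Resisting moment M_r = W × 2.67 = 720.5 × 2.67 = 1924.
FS_overturning = M_r/M_o = 1924/547.1 = 3.516.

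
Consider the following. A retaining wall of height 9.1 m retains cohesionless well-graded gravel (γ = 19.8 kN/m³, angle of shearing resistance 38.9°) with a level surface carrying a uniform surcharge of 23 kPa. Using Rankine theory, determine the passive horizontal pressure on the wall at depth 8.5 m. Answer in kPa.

K_p = (1 + sin φ)/(1 − sin φ) = 4.376.
σ_v = γz + q = 19.8 × 8.5 + 23 = 191.3 kPa.
σ_h = K_p σ_v = 4.376 × 191.3 = 837.1 kPa.

837 kPa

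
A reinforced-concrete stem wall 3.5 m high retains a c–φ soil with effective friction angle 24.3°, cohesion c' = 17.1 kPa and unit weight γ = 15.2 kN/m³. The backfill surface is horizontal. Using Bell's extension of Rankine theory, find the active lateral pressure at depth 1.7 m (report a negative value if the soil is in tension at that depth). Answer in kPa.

K_a = (1 − sin φ)/(1 + sin φ) = 0.4169.
σ_a = K_a γ z − 2c√K_a = 0.4169×15.2×1.7 − 2×17.1×0.6457 = -11.31 kPa.

-11.3 kPa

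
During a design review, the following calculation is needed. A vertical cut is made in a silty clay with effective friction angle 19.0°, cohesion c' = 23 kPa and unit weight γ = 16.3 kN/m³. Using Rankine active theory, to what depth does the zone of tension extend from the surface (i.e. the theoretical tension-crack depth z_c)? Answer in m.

3.96 m

K_a = tan²(45° − 19.0°/2) = 0.5088; √K_a = 0.7133.
The active pressure is zero where K_a γ z = 2c√K_a, so z_c = 2c/(γ√K_a) = 2×23/(16.3×0.7133) = 3.956 m.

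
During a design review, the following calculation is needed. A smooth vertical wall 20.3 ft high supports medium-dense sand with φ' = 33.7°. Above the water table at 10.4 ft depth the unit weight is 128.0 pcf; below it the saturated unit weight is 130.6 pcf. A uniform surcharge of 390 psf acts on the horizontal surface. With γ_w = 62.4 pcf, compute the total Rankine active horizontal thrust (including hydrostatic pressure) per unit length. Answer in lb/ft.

12000 lb/ft

K_a = tan²(45° − φ/2) = 0.2863.
γ' = 130.6 − 62.4 = 68.20 pcf. h₂ = H − d_w = 9.9 ft.
σ'_h: at surface K_a·q = 111.7; at WT K_a(q+γd_w) = 492.8; at base K_a(q+γd_w+γ'h₂) = 686.1 psf.
P₁ = ½(111.7+492.8)×10.4 = 3143; P₂ = ½(492.8+686.1)×9.9 = 5835; P_w = ½γ_w h₂² = 3058.
Total = 3143+5835+3058 = 12040 lb/ft.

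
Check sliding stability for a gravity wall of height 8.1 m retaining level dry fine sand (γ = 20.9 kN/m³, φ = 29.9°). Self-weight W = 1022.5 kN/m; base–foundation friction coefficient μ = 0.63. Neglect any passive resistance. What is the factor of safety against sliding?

K_a = tan²(45° − 29.9°/2) = 0.3347.
P_a = ½K_aγH² = 0.5×0.3347×20.9×8.1² = 229.5 kN/m, acting at H/3 = 2.700 m above the base.
FS_sliding = μW / P_a = 0.63×1022.5 / 229.5 = 2.807.

2.81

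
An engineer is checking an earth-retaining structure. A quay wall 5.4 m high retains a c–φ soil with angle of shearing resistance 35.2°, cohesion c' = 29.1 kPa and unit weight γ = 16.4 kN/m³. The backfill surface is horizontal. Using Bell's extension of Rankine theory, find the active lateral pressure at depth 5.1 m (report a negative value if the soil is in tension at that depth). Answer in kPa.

-7.69 kPa

K_a = (1 − sin φ)/(1 + sin φ) = 0.2687.
σ_a = K_a γ z − 2c√K_a = 0.2687×16.4×5.1 − 2×29.1×0.5184 = -7.695 kPa.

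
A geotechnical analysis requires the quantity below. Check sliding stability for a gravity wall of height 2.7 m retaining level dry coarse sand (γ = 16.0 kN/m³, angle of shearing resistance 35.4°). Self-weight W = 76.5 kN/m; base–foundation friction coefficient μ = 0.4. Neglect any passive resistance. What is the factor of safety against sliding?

1.97

K_a = tan²(45° − 35.4°/2) = 0.2664.
P_a = ½K_aγH² = 0.5×0.2664×16.0×2.7² = 15.54 kN/m, acting at H/3 = 0.9000 m above the base.
FS_sliding = μW / P_a = 0.4×76.5 / 15.54 = 1.970.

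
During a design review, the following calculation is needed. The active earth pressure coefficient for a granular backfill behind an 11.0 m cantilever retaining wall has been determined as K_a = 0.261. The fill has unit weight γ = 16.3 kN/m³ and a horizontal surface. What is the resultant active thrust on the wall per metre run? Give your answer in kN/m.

257 kN/m

P = ½ K_a γ H² = 0.5 × 0.261 × 16.3 × 11.0² = 257.4 kN/m.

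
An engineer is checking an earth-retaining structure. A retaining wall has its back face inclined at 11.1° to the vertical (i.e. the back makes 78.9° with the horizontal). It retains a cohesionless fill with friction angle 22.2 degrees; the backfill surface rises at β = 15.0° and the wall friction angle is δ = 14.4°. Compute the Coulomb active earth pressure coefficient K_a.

K_a = sin²(α+φ) / [sin²α · sin(α−δ) · (1 + √{sin(φ+δ)sin(φ−β) / (sin(α−δ)sin(α+β))})²].
With α = 78.9°, φ = 22.2°, δ = 14.4°, β = 15.0°: K_a = 0.6678.

0.668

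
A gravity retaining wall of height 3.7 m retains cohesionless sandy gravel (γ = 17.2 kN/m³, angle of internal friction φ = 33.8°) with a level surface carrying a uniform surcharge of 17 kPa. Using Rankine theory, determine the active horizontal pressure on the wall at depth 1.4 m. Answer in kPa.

11.7 kPa

K_a = (1 − sin φ)/(1 + sin φ) = 0.2851.
σ_v = γz + q = 17.2 × 1.4 + 17 = 41.08 kPa.
σ_h = K_a σ_v = 0.2851 × 41.08 = 11.71 kPa.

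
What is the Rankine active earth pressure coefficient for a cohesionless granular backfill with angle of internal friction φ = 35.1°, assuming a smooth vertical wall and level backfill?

0.270

K_a = (1 − sin φ)/(1 + sin φ) = (1 − sin 35.1°)/(1 + sin 35.1°) = 0.2698.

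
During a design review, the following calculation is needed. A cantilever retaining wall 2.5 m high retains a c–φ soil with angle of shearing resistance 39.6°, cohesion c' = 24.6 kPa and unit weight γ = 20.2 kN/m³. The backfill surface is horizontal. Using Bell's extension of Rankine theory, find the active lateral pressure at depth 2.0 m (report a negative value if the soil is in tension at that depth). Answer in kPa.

K_a = (1 − sin φ)/(1 + sin φ) = 0.2214.
σ_a = K_a γ z − 2c√K_a = 0.2214×20.2×2.0 − 2×24.6×0.4706 = -14.21 kPa.

-14.2 kPa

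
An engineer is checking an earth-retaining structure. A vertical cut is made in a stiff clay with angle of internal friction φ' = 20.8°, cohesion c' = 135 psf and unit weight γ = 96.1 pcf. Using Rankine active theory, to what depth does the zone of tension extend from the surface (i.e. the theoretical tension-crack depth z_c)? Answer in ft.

4.07 ft

K_a = tan²(45° − 20.8°/2) = 0.4759; √K_a = 0.6899.
The active pressure is zero where K_a γ z = 2c√K_a, so z_c = 2c/(γ√K_a) = 2×135/(96.1×0.6899) = 4.073 ft.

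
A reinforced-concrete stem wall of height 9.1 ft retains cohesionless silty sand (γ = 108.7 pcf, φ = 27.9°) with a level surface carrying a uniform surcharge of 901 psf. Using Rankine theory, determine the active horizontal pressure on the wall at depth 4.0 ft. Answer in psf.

K_a = (1 − sin φ)/(1 + sin φ) = 0.3625.
σ_v = γz + q = 108.7 × 4.0 + 901 = 1336 psf.
σ_h = K_a σ_v = 0.3625 × 1336 = 484.2 psf.

484 psf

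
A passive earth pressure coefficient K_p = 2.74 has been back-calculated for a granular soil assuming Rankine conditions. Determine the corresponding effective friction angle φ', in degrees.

27.7°

K_p = (1+sin φ)/(1−sin φ) ⇒ sin φ = (K_p − 1)/(K_p + 1) = 0.4652.
φ = arcsin(0.4652) = 27.73°.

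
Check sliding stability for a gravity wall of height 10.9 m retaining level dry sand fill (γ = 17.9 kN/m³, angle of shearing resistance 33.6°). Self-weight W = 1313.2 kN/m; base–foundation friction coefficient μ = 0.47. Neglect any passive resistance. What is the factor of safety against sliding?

2.02

K_a = tan²(45° − 33.6°/2) = 0.2875.
P_a = ½K_aγH² = 0.5×0.2875×17.9×10.9² = 305.7 kN/m, acting at H/3 = 3.633 m above the base.
FS_sliding = μW / P_a = 0.47×1313.2 / 305.7 = 2.019.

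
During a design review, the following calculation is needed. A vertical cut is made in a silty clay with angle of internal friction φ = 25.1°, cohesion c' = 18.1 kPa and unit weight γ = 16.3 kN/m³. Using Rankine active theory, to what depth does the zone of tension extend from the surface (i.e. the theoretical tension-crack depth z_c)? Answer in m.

3.49 m

K_a = tan²(45° − 25.1°/2) = 0.4043; √K_a = 0.6358.
The active pressure is zero where K_a γ z = 2c√K_a, so z_c = 2c/(γ√K_a) = 2×18.1/(16.3×0.6358) = 3.493 m.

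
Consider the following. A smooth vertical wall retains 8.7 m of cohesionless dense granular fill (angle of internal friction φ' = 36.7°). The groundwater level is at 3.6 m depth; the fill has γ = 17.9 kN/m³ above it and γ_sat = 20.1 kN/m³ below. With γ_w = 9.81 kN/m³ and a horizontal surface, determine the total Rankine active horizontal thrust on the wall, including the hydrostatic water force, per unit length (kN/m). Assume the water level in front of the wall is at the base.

273 kN/m

K_a = tan²(45° − φ/2) = 0.2519.
γ' = 20.1 − 9.81 = 10.29 kN/m³. Depth below WT = 5.1 m.
σ'_h at WT = K_a γ d_w = 16.23 kPa; at base = 16.23 + K_a γ' × 5.1 = 29.45 kPa.
P₁ (0–3.6 m) = ½×16.23×3.6 = 29.21. P₂ (3.6–8.7 m) = ½(16.23+29.45)×5.1 = 116.5.
P_w = ½ γ_w h₂² = 0.5×9.81×5.1² = 127.6. Total = 29.21+116.5+127.6 = 273.3 kN/m.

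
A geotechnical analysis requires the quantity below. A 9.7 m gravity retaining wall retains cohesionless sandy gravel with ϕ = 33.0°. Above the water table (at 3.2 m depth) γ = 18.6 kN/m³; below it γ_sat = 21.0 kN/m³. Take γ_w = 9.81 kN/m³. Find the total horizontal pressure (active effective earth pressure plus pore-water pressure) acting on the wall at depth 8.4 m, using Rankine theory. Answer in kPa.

K_a = (1 − sin φ)/(1 + sin φ) = 0.2948.
γ' = 21.0 − 9.81 = 11.19 kN/m³.
Effective vertical stress at 8.4 m: σ'_v = 18.6×3.2 + 11.19×5.20 = 117.7 kPa.
σ'_h = K_a σ'_v = 0.2948 × 117.7 = 34.70 kPa; u = γ_w × 5.20 = 51.01 kPa.
Total σ_h = 34.70 + 51.01 = 85.71 kPa.

85.7 kPa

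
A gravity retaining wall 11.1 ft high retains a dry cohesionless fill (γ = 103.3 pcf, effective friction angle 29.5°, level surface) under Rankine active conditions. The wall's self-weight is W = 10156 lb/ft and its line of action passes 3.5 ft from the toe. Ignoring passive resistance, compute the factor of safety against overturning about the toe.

4.44

K_a = tan²(45° − 29.5°/2) = 0.3401.
P_a = ½K_aγH² = 0.5×0.3401×103.3×11.1² = 2164 lb/ft, acting at H/3 = 3.700 ft above the base.
Overturning moment M_o = P_a × H/3 = 2164 × 3.700 = 8008.
Resisting moment M_r = W × 3.5 = 10156 × 3.5 = 35550.
FS_overturning = M_r/M_o = 35550/8008 = 4.439.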